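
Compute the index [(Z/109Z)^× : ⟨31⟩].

2

By Lagrange's theorem, ord_109(31) divides φ(109) = 109 − 1 = 108 = 2^2 · 3^3.
Divisors of 108: 1, 2, 3, 4, 6, 9, 12, 18, 27, 36, 54, 108.
Test each divisor d:
31^1 ≡ 31
31^2 ≡ 89
31^3 ≡ 34
31^4 ≡ 73
31^6 ≡ 66
31^9 ≡ 64
31^12 ≡ 105
31^18 ≡ 63
31^27 ≡ 108
31^36 ≡ 45
31^54 ≡ 1
The order of 31 is 54, so the subgroup it generates has 54 elements.
Index = |(Z/109Z)^×| / |⟨31⟩| = 108 / 54 = 2.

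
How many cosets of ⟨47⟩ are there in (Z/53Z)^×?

By Lagrange's theorem, ord_53(47) divides φ(53) = 53 − 1 = 52 = 2^2 · 13.
Divisors of 52: 1, 2, 4, 13, 26, 52.
Evaluate successive powers at the divisors of 52:
47^1 ≡ 47
47^2 ≡ 36
47^4 ≡ 24
47^13 ≡ 1
The order of 47 is 13, so the subgroup it generates has 13 elements.
The index is φ(53) / ord(47) = 52 / 13 = 4.

4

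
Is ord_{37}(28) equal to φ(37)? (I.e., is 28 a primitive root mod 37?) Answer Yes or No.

No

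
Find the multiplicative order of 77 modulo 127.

Since 77 ∈ (Z/127Z)^×, its order divides φ(127) = 127 − 1 = 126 = 2 · 3^2 · 7.
Divisors of 126: 1, 2, 3, 6, 7, 9, 14, 18, 21, 42, 63, 126.
Compute 77^d (mod 127) for the divisors d until we hit 1:
77^1 ≡ 77
77^2 ≡ 87
77^3 ≡ 95
77^6 ≡ 8
77^7 ≡ 108
77^9 ≡ 125
77^14 ≡ 107
77^18 ≡ 4
77^21 ≡ 126
77^42 ≡ 1
Therefore the multiplicative order of 77 modulo 127 is 42.

42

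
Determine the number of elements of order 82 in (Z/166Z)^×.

40

φ(166) = φ(2)·φ(83) = 1·82 = 82 = 2 · 41.
Since (Z/166Z)^× is cyclic of order 82, the number of elements of order d is φ(d) when d | 82 and 0 otherwise.
82 = 2 · 41 divides 82, and φ(82) = 40.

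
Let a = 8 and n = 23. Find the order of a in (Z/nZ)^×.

11

The order of 8 must divide φ(23) = 23 − 1 = 22 = 2 · 11.
Divisors of 22: 1, 2, 11, 22.
Compute 8^d (mod 23) for the divisors d until we hit 1:
8^1 ≡ 8 (mod 23)
8^2 ≡ 18 (mod 23)
8^11 ≡ 1 (mod 23) ✓
Hence ord(8) = 11.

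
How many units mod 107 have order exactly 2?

φ(107) = 107 − 1 = 106 = 2 · 53.
(Z/107Z)^× is cyclic (|G| = 106); a cyclic group of order m has exactly φ(d) elements of each order d | m, and none otherwise.
2 | 106, and φ(2) = 2 − 1 = 1.

1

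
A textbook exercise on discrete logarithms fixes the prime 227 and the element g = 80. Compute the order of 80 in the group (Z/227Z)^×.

226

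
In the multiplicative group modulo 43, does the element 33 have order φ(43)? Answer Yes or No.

φ(43) = 43 − 1 = 42 = 2 · 3 · 7.
It suffices to check that the order of 33 is not a proper divisor of 42: compute 33^(42/q) for q ∈ {2, 3, 7}.
33^21 ≡ 42 (mod 43)  [q = 2: ≢ 1 ✓]
33^14 ≡ 36 (mod 43)  [q = 3: ≢ 1 ✓]
33^6 ≡ 35 (mod 43)  [q = 7: ≢ 1 ✓]
Every test exponent gives a nontrivial residue, hence 33 generates the full group.

Yes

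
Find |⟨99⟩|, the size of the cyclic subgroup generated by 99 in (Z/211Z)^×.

105

ord(99) | φ(211) = 211 − 1 = 210 = 2 · 3 · 5 · 7.
Divisors of 210: 1, 2, 3, 5, 6, 7, 10, 14, 15, 21, 30, 35, 42, 70, 105, 210.
Test each divisor d:
99^1 ≡ 99 (mod 211)
99^2 ≡ 95 (mod 211)
99^3 ≡ 121 (mod 211)
99^5 ≡ 101 (mod 211)
99^6 ≡ 82 (mod 211)
99^7 ≡ 100 (mod 211)
99^10 ≡ 73 (mod 211)
99^14 ≡ 83 (mod 211)
99^15 ≡ 199 (mod 211)
99^21 ≡ 71 (mod 211)
99^30 ≡ 144 (mod 211)
99^35 ≡ 196 (mod 211)
99^42 ≡ 188 (mod 211)
99^70 ≡ 14 (mod 211)
99^105 ≡ 1 (mod 211) ✓
So ord_211(99) = 105.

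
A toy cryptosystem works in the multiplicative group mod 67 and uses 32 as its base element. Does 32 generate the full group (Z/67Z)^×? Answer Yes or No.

Yes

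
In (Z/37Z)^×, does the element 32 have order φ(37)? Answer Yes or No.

φ(37) = 37 − 1 = 36 = 2^2 · 3^2.
It suffices to check that the order of 32 is not a proper divisor of 36: compute 32^(36/q) for q ∈ {2, 3}.
32^18 ≡ 36 (mod 37)  [q = 2: ≢ 1 ✓]
32^12 ≡ 10 (mod 37)  [q = 3: ≢ 1 ✓]
None equal 1, so ord_37(32) = 36: 32 is a primitive root.

Yes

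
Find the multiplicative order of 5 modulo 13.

4

By Lagrange's theorem, ord_13(5) divides φ(13) = 13 − 1 = 12 = 2^2 · 3.
Divisors of 12: 1, 2, 3, 4, 6, 12.
Check 5^d mod 13 for each divisor in increasing order:
5^1 ≡ 5 (mod 13)
5^2 ≡ 12 (mod 13)
5^3 ≡ 8 (mod 13)
5^4 ≡ 1 (mod 13) ✓
So ord_13(5) = 4.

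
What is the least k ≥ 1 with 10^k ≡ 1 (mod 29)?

The order of 10 must divide φ(29) = 29 − 1 = 28 = 2^2 · 7.
Divisors of 28: 1, 2, 4, 7, 14, 28.
Compute 10^d (mod 29) for the divisors d until we hit 1:
10^1 ≡ 10
10^2 ≡ 13
10^4 ≡ 24
10^7 ≡ 17
10^14 ≡ 28
10^28 ≡ 1
So ord_29(10) = 28.

28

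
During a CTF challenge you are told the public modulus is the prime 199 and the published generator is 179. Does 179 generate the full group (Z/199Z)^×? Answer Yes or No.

φ(199) = 199 − 1 = 198 = 2 · 3^2 · 11.
It suffices to check that the order of 179 is not a proper divisor of 198: compute 179^(198/q) for q ∈ {2, 3, 11}.
179^99 ≡ 198 (mod 199)  [q = 2: ≢ 1 ✓]
179^66 ≡ 92 (mod 199)  [q = 3: ≢ 1 ✓]
179^18 ≡ 114 (mod 199)  [q = 11: ≢ 1 ✓]
None equal 1, so ord_199(179) = 198: 179 is a primitive root.

Yes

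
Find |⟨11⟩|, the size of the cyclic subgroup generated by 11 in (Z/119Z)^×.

By Lagrange's theorem, ord_119(11) divides φ(119) = φ(7·17) = (7−1)·(17−1) = 6·16 = 96 = 2^5 · 3.
Divisors of 96: 1, 2, 3, 4, 6, 8, 12, 16, 24, 32, 48, 96.
Evaluate successive powers at the divisors of 96:
11^1 ≡ 11 (mod 119)
11^2 ≡ 2 (mod 119)
11^3 ≡ 22 (mod 119)
11^4 ≡ 4 (mod 119)
11^6 ≡ 8 (mod 119)
11^8 ≡ 16 (mod 119)
11^12 ≡ 64 (mod 119)
11^16 ≡ 18 (mod 119)
11^24 ≡ 50 (mod 119)
11^32 ≡ 86 (mod 119)
11^48 ≡ 1 (mod 119) ✓
Hence ord(11) = 48.

48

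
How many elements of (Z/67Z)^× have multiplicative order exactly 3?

φ(67) = 67 − 1 = 66 = 2 · 3 · 11.
(Z/67Z)^× is cyclic (|G| = 66); a cyclic group of order m has exactly φ(d) elements of each order d | m, and none otherwise.
3 | 66, and φ(3) = 3 − 1 = 2.

2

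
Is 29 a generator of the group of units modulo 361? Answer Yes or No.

Yes

φ(361) = φ(19^2) = 19·(19−1) = 342 = 2 · 3^2 · 19.
An element g generates (Z/361Z)^× iff g^(342/q) ≢ 1 (mod 361) for each prime q ∈ {2, 3, 19}.
29^171 ≡ 360 (mod 361)  [q = 2: ≢ 1 ✓]
29^114 ≡ 68 (mod 361)  [q = 3: ≢ 1 ✓]
29^18 ≡ 248 (mod 361)  [q = 19: ≢ 1 ✓]
All checks pass, so 29 has order 342 and is a primitive root modulo 361.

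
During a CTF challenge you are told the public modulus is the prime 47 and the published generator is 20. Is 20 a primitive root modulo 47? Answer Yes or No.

φ(47) = 47 − 1 = 46 = 2 · 23.
Test 20^(46/q) mod 47 for each prime factor q of 46:
20^23 ≡ 46 (mod 47)  [q = 2: ≢ 1 ✓]
20^2 ≡ 24 (mod 47)  [q = 23: ≢ 1 ✓]
All checks pass, so 20 has order 46 and is a primitive root modulo 47.

Yes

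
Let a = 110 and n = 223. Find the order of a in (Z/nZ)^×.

111

ord(110) | φ(223) = 223 − 1 = 222 = 2 · 3 · 37.
Divisors of 222: 1, 2, 3, 6, 37, 74, 111, 222.
Evaluate successive powers at the divisors of 222:
110^1 ≡ 110
110^2 ≡ 58
110^3 ≡ 136
110^6 ≡ 210
110^37 ≡ 39
110^74 ≡ 183
110^111 ≡ 1
The smallest such exponent is 111, so the order of 110 is 111.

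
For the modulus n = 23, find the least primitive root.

5

φ(23) = 23 − 1 = 22 = 2 · 11.
g is a primitive root iff g^(22/q) ≢ 1 (mod 23) for each prime q ∈ {2, 11}.
g = 2: 2^11 ≡ 1 — hits 1, so not a primitive root.
g = 3: 3^11 ≡ 1 — hits 1, so not a primitive root.
g = 4: 4^11 ≡ 1 — hits 1, so not a primitive root.
g = 5: 5^11 ≡ 22; 5^2 ≡ 2 — none is 1, so 5 is a primitive root.
The smallest primitive root modulo 23 is 5.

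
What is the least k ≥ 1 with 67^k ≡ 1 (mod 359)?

Since 67 ∈ (Z/359Z)^×, its order divides φ(359) = 359 − 1 = 358 = 2 · 179.
Divisors of 358: 1, 2, 179, 358.
Check 67^d mod 359 for each divisor in increasing order:
67^1 ≡ 67 (mod 359)
67^2 ≡ 181 (mod 359)
67^179 ≡ 358 (mod 359)
67^358 ≡ 1 (mod 359) ✓
So ord_359(67) = 358.

358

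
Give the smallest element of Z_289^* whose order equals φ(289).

φ(289) = φ(17^2) = 17·(17−1) = 272 = 2^4 · 17.
g is a primitive root iff g^(272/q) ≢ 1 (mod 289) for each prime q ∈ {2, 17}.
g = 2: 2^136 ≡ 1 — hits 1, so not a primitive root.
g = 3: 3^136 ≡ 288; 3^16 ≡ 171 — none is 1, so 3 is a primitive root.
Hence the least primitive root of 289 is 3.

3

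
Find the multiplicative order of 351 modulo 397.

396

By Lagrange's theorem, ord_397(351) divides φ(397) = 397 − 1 = 396 = 2^2 · 3^2 · 11.
Divisors of 396: 1, 2, 3, 4, 6, 9, 11, 12, 18, 22, 33, 36, 44, 66, 99, 132, 198, 396.
Compute 351^d (mod 397) for the divisors d until we hit 1:
351^1 ≡ 351
351^2 ≡ 131
351^3 ≡ 326
351^4 ≡ 90
351^6 ≡ 277
351^9 ≡ 183
351^11 ≡ 153
351^12 ≡ 108
351^18 ≡ 141
351^22 ≡ 383
351^33 ≡ 240
351^36 ≡ 31
351^44 ≡ 196
351^66 ≡ 35
351^99 ≡ 63
351^132 ≡ 34
351^198 ≡ 396
351^396 ≡ 1
The smallest such exponent is 396, so the order of 351 is 396.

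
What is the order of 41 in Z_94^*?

46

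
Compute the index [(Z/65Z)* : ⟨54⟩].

4

The order of 54 must divide φ(65) = φ(5·13) = (5−1)·(13−1) = 4·12 = 48 = 2^4 · 3.
Divisors of 48: 1, 2, 3, 4, 6, 8, 12, 16, 24, 48.
Compute 54^d (mod 65) for the divisors d until we hit 1:
54^1 ≡ 54
54^2 ≡ 56
54^3 ≡ 34
54^4 ≡ 16
54^6 ≡ 51
54^8 ≡ 61
54^12 ≡ 1
The order of 54 is 12, so the subgroup it generates has 12 elements.
Index = |(Z/65Z)^×| / |⟨54⟩| = 48 / 12 = 4.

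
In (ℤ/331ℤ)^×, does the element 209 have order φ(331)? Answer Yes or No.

Yes

φ(331) = 331 − 1 = 330 = 2 · 3 · 5 · 11.
It suffices to check that the order of 209 is not a proper divisor of 330: compute 209^(330/q) for q ∈ {2, 3, 5, 11}.
209^165 ≡ 330 (mod 331)  [q = 2: ≢ 1 ✓]
209^110 ≡ 299 (mod 331)  [q = 3: ≢ 1 ✓]
209^66 ≡ 64 (mod 331)  [q = 5: ≢ 1 ✓]
209^30 ≡ 74 (mod 331)  [q = 11: ≢ 1 ✓]
Every test exponent gives a nontrivial residue, hence 209 generates the full group.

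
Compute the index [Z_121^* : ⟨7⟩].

1

The order of 7 must divide φ(121) = φ(11^2) = 11·(11−1) = 110 = 2 · 5 · 11.
Divisors of 110: 1, 2, 5, 10, 11, 22, 55, 110.
Compute 7^d (mod 121) for the divisors d until we hit 1:
7^1 ≡ 7 (mod 121)
7^2 ≡ 49 (mod 121)
7^5 ≡ 109 (mod 121)
7^10 ≡ 23 (mod 121)
7^11 ≡ 40 (mod 121)
7^22 ≡ 27 (mod 121)
7^55 ≡ 120 (mod 121)
7^110 ≡ 1 (mod 121) ✓
The order of 7 is 110, so the subgroup it generates has 110 elements.
[(Z/121Z)^× : ⟨7⟩] = 110/110 = 1.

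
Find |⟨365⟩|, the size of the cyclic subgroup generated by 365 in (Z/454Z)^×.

226

Since 365 ∈ (Z/454Z)^×, its order divides φ(454) = φ(2)·φ(227) = 1·226 = 226 = 2 · 113.
Divisors of 226: 1, 2, 113, 226.
Check 365^d mod 454 for each divisor in increasing order:
365^1 ≡ 365 (mod 454)
365^2 ≡ 203 (mod 454)
365^113 ≡ 453 (mod 454)
365^226 ≡ 1 (mod 454) ✓
The smallest such exponent is 226, so the order of 365 is 226.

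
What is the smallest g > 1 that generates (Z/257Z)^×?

3

φ(257) = 257 − 1 = 256 = 2^8.
g is a primitive root iff g^(256/q) ≢ 1 (mod 257) for each prime q ∈ {2}.
g = 2: 2^128 ≡ 1 — hits 1, so not a primitive root.
g = 3: 3^128 ≡ 256 — none is 1, so 3 is a primitive root.
So 3 is the smallest generator of (Z/257Z)^×.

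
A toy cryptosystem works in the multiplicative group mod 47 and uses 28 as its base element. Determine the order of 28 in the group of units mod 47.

23

ord(28) | φ(47) = 47 − 1 = 46 = 2 · 23.
Divisors of 46: 1, 2, 23, 46.
Check 28^d mod 47 for each divisor in increasing order:
28^1 ≡ 28 (mod 47)
28^2 ≡ 32 (mod 47)
28^23 ≡ 1 (mod 47) ✓
Hence ord(28) = 23.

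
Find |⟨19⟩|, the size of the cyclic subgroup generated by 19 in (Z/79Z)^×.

39

ord(19) | φ(79) = 79 − 1 = 78 = 2 · 3 · 13.
Divisors of 78: 1, 2, 3, 6, 13, 26, 39, 78.
Evaluate successive powers at the divisors of 78:
19^1 ≡ 19
19^2 ≡ 45
19^3 ≡ 65
19^6 ≡ 38
19^13 ≡ 23
19^26 ≡ 55
19^39 ≡ 1
Therefore the multiplicative order of 19 modulo 79 is 39.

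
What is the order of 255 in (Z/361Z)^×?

By Lagrange's theorem, ord_361(255) divides φ(361) = φ(19^2) = 19·(19−1) = 342 = 2 · 3^2 · 19.
Divisors of 342: 1, 2, 3, 6, 9, 18, 19, 38, 57, 114, 171, 342.
Test each divisor d:
255^1 ≡ 255 (mod 361)
255^2 ≡ 45 (mod 361)
255^3 ≡ 284 (mod 361)
255^6 ≡ 153 (mod 361)
255^9 ≡ 132 (mod 361)
255^18 ≡ 96 (mod 361)
255^19 ≡ 293 (mod 361)
255^38 ≡ 292 (mod 361)
255^57 ≡ 360 (mod 361)
255^114 ≡ 1 (mod 361) ✓
Hence ord(255) = 114.

114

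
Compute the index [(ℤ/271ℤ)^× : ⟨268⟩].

18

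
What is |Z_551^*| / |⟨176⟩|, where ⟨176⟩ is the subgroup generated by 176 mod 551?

2

The order of 176 must divide φ(551) = φ(19·29) = (19−1)·(29−1) = 18·28 = 504 = 2^3 · 3^2 · 7.
Divisors of 504: 1, 2, 3, 4, 6, 7, 8, 9, 12, 14, 18, 21, 24, 28, 36, 42, 56, 63, 72, 84, 126, 168, 252, 504.
Check 176^d mod 551 for each divisor in increasing order:
176^1 ≡ 176 (mod 551)
176^2 ≡ 120 (mod 551)
176^3 ≡ 182 (mod 551)
176^4 ≡ 74 (mod 551)
176^6 ≡ 64 (mod 551)
176^7 ≡ 244 (mod 551)
176^8 ≡ 517 (mod 551)
176^9 ≡ 77 (mod 551)
176^12 ≡ 239 (mod 551)
176^14 ≡ 28 (mod 551)
176^18 ≡ 419 (mod 551)
176^21 ≡ 220 (mod 551)
176^24 ≡ 368 (mod 551)
176^28 ≡ 233 (mod 551)
176^36 ≡ 343 (mod 551)
176^42 ≡ 463 (mod 551)
176^56 ≡ 291 (mod 551)
176^63 ≡ 476 (mod 551)
176^72 ≡ 286 (mod 551)
176^84 ≡ 30 (mod 551)
176^126 ≡ 115 (mod 551)
176^168 ≡ 349 (mod 551)
176^252 ≡ 1 (mod 551) ✓
The order of 176 is 252, so the subgroup it generates has 252 elements.
[(Z/551Z)^× : ⟨176⟩] = 504/252 = 2.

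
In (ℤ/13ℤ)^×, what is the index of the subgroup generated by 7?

1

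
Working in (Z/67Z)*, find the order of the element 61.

66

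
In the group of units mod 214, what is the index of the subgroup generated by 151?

Since 151 ∈ (Z/214Z)^×, its order divides φ(214) = φ(2)·φ(107) = 1·106 = 106 = 2 · 53.
Divisors of 106: 1, 2, 53, 106.
Test each divisor d:
151^1 ≡ 151 (mod 214)
151^2 ≡ 117 (mod 214)
151^53 ≡ 1 (mod 214) ✓
So ord_214(151) = 53, hence |⟨151⟩| = 53.
The index is φ(214) / ord(151) = 106 / 53 = 2.

2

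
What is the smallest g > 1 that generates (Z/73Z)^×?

φ(73) = 73 − 1 = 72 = 2^3 · 3^2.
g is a primitive root iff g^(72/q) ≢ 1 (mod 73) for each prime q ∈ {2, 3}.
g = 2: 2^36 ≡ 1 — hits 1, so not a primitive root.
g = 3: 3^36 ≡ 1 — hits 1, so not a primitive root.
g = 4: 4^36 ≡ 1 — hits 1, so not a primitive root.
g = 5: 5^36 ≡ 72; 5^24 ≡ 8 — none is 1, so 5 is a primitive root.
The smallest primitive root modulo 73 is 5.

5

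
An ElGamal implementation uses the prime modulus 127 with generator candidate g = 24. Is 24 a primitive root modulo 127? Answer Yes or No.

No

φ(127) = 127 − 1 = 126 = 2 · 3^2 · 7.
It suffices to check that the order of 24 is not a proper divisor of 126: compute 24^(126/q) for q ∈ {2, 3, 7}.
24^63 ≡ 126 (mod 127)  [q = 2: ≢ 1 ✓]
24^42 ≡ 107 (mod 127)  [q = 3: ≢ 1 ✓]
24^18 ≡ 1 (mod 127)  [q = 7: ≡ 1 ✗]
24^18 ≡ 1 shows ord(24) | 18, strictly less than φ(127); not a primitive root.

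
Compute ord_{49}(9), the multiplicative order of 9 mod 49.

21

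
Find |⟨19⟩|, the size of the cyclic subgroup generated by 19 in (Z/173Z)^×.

By Lagrange's theorem, ord_173(19) divides φ(173) = 173 − 1 = 172 = 2^2 · 43.
Divisors of 172: 1, 2, 4, 43, 86, 172.
Compute 19^d (mod 173) for the divisors d until we hit 1:
19^1 ≡ 19 (mod 173)
19^2 ≡ 15 (mod 173)
19^4 ≡ 52 (mod 173)
19^43 ≡ 80 (mod 173)
19^86 ≡ 172 (mod 173)
19^172 ≡ 1 (mod 173) ✓
So ord_173(19) = 172.

172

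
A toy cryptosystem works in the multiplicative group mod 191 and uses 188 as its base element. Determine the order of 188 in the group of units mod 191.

190

By Lagrange's theorem, ord_191(188) divides φ(191) = 191 − 1 = 190 = 2 · 5 · 19.
Divisors of 190: 1, 2, 5, 10, 19, 38, 95, 190.
Evaluate successive powers at the divisors of 190:
188^1 ≡ 188 (mod 191)
188^2 ≡ 9 (mod 191)
188^5 ≡ 139 (mod 191)
188^10 ≡ 30 (mod 191)
188^19 ≡ 82 (mod 191)
188^38 ≡ 39 (mod 191)
188^95 ≡ 190 (mod 191)
188^190 ≡ 1 (mod 191) ✓
Therefore the multiplicative order of 188 modulo 191 is 190.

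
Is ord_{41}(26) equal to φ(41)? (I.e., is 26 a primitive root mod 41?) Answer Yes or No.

Yes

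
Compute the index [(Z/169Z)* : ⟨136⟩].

1

ord(136) | φ(169) = φ(13^2) = 13·(13−1) = 156 = 2^2 · 3 · 13.
Divisors of 156: 1, 2, 3, 4, 6, 12, 13, 26, 39, 52, 78, 156.
Evaluate successive powers at the divisors of 156:
136^1 ≡ 136 (mod 169)
136^2 ≡ 75 (mod 169)
136^3 ≡ 60 (mod 169)
136^4 ≡ 48 (mod 169)
136^6 ≡ 51 (mod 169)
136^12 ≡ 66 (mod 169)
136^13 ≡ 19 (mod 169)
136^26 ≡ 23 (mod 169)
136^39 ≡ 99 (mod 169)
136^52 ≡ 22 (mod 169)
136^78 ≡ 168 (mod 169)
136^156 ≡ 1 (mod 169) ✓
The order of 136 is 156, so the subgroup it generates has 156 elements.
[(Z/169Z)^× : ⟨136⟩] = 156/156 = 1.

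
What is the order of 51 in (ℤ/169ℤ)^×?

26

The order of 51 must divide φ(169) = φ(13^2) = 13·(13−1) = 156 = 2^2 · 3 · 13.
Divisors of 156: 1, 2, 3, 4, 6, 12, 13, 26, 39, 52, 78, 156.
Check 51^d mod 169 for each divisor in increasing order:
51^1 ≡ 51 (mod 169)
51^2 ≡ 66 (mod 169)
51^3 ≡ 155 (mod 169)
51^4 ≡ 131 (mod 169)
51^6 ≡ 27 (mod 169)
51^12 ≡ 53 (mod 169)
51^13 ≡ 168 (mod 169)
51^26 ≡ 1 (mod 169) ✓
Hence ord(51) = 26.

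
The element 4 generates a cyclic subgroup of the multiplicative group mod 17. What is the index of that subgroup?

Since 4 ∈ (Z/17Z)^×, its order divides φ(17) = 17 − 1 = 16 = 2^4.
Divisors of 16: 1, 2, 4, 8, 16.
Check 4^d mod 17 for each divisor in increasing order:
4^1 ≡ 4 (mod 17)
4^2 ≡ 16 (mod 17)
4^4 ≡ 1 (mod 17) ✓
So ord_17(4) = 4, hence |⟨4⟩| = 4.
Index = |(Z/17Z)^×| / |⟨4⟩| = 16 / 4 = 4.

4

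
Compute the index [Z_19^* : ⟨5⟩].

2

ord(5) | φ(19) = 19 − 1 = 18 = 2 · 3^2.
Divisors of 18: 1, 2, 3, 6, 9, 18.
Test each divisor d:
5^1 ≡ 5 (mod 19)
5^2 ≡ 6 (mod 19)
5^3 ≡ 11 (mod 19)
5^6 ≡ 7 (mod 19)
5^9 ≡ 1 (mod 19) ✓
The order of 5 is 9, so the subgroup it generates has 9 elements.
Index = |(Z/19Z)^×| / |⟨5⟩| = 18 / 9 = 2.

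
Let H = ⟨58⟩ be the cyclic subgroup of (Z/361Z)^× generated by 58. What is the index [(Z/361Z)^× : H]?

18

The order of 58 must divide φ(361) = φ(19^2) = 19·(19−1) = 342 = 2 · 3^2 · 19.
Divisors of 342: 1, 2, 3, 6, 9, 18, 19, 38, 57, 114, 171, 342.
Evaluate successive powers at the divisors of 342:
58^1 ≡ 58
58^2 ≡ 115
58^3 ≡ 172
58^6 ≡ 343
58^9 ≡ 153
58^18 ≡ 305
58^19 ≡ 1
The order of 58 is 19, so the subgroup it generates has 19 elements.
Index = |(Z/361Z)^×| / |⟨58⟩| = 342 / 19 = 18.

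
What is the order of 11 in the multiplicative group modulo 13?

By Lagrange's theorem, ord_13(11) divides φ(13) = 13 − 1 = 12 = 2^2 · 3.
Divisors of 12: 1, 2, 3, 4, 6, 12.
Evaluate successive powers at the divisors of 12:
11^1 ≡ 11 (mod 13)
11^2 ≡ 4 (mod 13)
11^3 ≡ 5 (mod 13)
11^4 ≡ 3 (mod 13)
11^6 ≡ 12 (mod 13)
11^12 ≡ 1 (mod 13) ✓
Therefore the multiplicative order of 11 modulo 13 is 12.

12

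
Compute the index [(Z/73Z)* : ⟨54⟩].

Since 54 ∈ (Z/73Z)^×, its order divides φ(73) = 73 − 1 = 72 = 2^3 · 3^2.
Divisors of 72: 1, 2, 3, 4, 6, 8, 9, 12, 18, 24, 36, 72.
Check 54^d mod 73 for each divisor in increasing order:
54^1 ≡ 54
54^2 ≡ 69
54^3 ≡ 3
54^4 ≡ 16
54^6 ≡ 9
54^8 ≡ 37
54^9 ≡ 27
54^12 ≡ 8
54^18 ≡ 72
54^24 ≡ 64
54^36 ≡ 1
So ord_73(54) = 36, hence |⟨54⟩| = 36.
The index is φ(73) / ord(54) = 72 / 36 = 2.

2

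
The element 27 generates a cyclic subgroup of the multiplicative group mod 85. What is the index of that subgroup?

4

ord(27) | φ(85) = φ(5·17) = (5−1)·(17−1) = 4·16 = 64 = 2^6.
Divisors of 64: 1, 2, 4, 8, 16, 32, 64.
Check 27^d mod 85 for each divisor in increasing order:
27^1 ≡ 27 (mod 85)
27^2 ≡ 49 (mod 85)
27^4 ≡ 21 (mod 85)
27^8 ≡ 16 (mod 85)
27^16 ≡ 1 (mod 85) ✓
So ord_85(27) = 16, hence |⟨27⟩| = 16.
[(Z/85Z)^× : ⟨27⟩] = 64/16 = 4.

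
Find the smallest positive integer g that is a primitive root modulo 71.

7

φ(71) = 71 − 1 = 70 = 2 · 5 · 7.
g is a primitive root iff g^(70/q) ≢ 1 (mod 71) for each prime q ∈ {2, 5, 7}.
g = 2: 2^35 ≡ 1 — hits 1, so not a primitive root.
g = 3: 3^35 ≡ 1 — hits 1, so not a primitive root.
g = 4: 4^35 ≡ 1 — hits 1, so not a primitive root.
g = 5: 5^35 ≡ 1 — hits 1, so not a primitive root.
g = 6: 6^35 ≡ 1 — hits 1, so not a primitive root.
g = 7: 7^35 ≡ 70; 7^14 ≡ 54; 7^10 ≡ 45 — none is 1, so 7 is a primitive root.
Hence the least primitive root of 71 is 7.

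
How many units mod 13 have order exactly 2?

1

φ(13) = 13 − 1 = 12 = 2^2 · 3.
(Z/13Z)^× is cyclic (|G| = 12); a cyclic group of order m has exactly φ(d) elements of each order d | m, and none otherwise.
2 | 12, and φ(2) = 2 − 1 = 1.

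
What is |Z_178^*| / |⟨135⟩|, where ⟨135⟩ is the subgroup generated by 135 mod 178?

ord(135) | φ(178) = φ(2)·φ(89) = 1·88 = 88 = 2^3 · 11.
Divisors of 88: 1, 2, 4, 8, 11, 22, 44, 88.
Compute 135^d (mod 178) for the divisors d until we hit 1:
135^1 ≡ 135
135^2 ≡ 69
135^4 ≡ 133
135^8 ≡ 67
135^11 ≡ 37
135^22 ≡ 123
135^44 ≡ 177
135^88 ≡ 1
So ord_178(135) = 88, hence |⟨135⟩| = 88.
[(Z/178Z)^× : ⟨135⟩] = 88/88 = 1.

1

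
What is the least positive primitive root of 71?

φ(71) = 71 − 1 = 70 = 2 · 5 · 7.
Test candidates g = 2, 3, … against the prime factors q ∈ {2, 5, 7} of φ(71): g is a generator iff g^(70/q) ≢ 1 for every such q.
g = 2: 2^35 ≡ 1 — hits 1, so not a primitive root.
g = 3: 3^35 ≡ 1 — hits 1, so not a primitive root.
g = 4: 4^35 ≡ 1 — hits 1, so not a primitive root.
g = 5: 5^35 ≡ 1 — hits 1, so not a primitive root.
g = 6: 6^35 ≡ 1 — hits 1, so not a primitive root.
g = 7: 7^35 ≡ 70; 7^14 ≡ 54; 7^10 ≡ 45 — none is 1, so 7 is a primitive root.
So 7 is the smallest generator of (Z/71Z)^×.

7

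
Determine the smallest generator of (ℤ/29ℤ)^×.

φ(29) = 29 − 1 = 28 = 2^2 · 7.
g is a primitive root iff g^(28/q) ≢ 1 (mod 29) for each prime q ∈ {2, 7}.
g = 2: 2^14 ≡ 28; 2^4 ≡ 16 — none is 1, so 2 is a primitive root.
Hence the least primitive root of 29 is 2.

2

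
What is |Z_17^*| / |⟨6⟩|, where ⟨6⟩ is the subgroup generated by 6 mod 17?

1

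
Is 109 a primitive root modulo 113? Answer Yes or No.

No

φ(113) = 113 − 1 = 112 = 2^4 · 7.
It suffices to check that the order of 109 is not a proper divisor of 112: compute 109^(112/q) for q ∈ {2, 7}.
109^56 ≡ 1 (mod 113)  [q = 2: ≡ 1 ✗]
109^16 ≡ 16 (mod 113)  [q = 7: ≢ 1 ✓]
109^56 ≡ 1 shows ord(109) | 56, strictly less than φ(113); not a primitive root.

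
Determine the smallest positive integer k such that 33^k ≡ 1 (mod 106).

52

The order of 33 must divide φ(106) = φ(2)·φ(53) = 1·52 = 52 = 2^2 · 13.
Divisors of 52: 1, 2, 4, 13, 26, 52.
Evaluate successive powers at the divisors of 52:
33^1 ≡ 33
33^2 ≡ 29
33^4 ≡ 99
33^13 ≡ 23
33^26 ≡ 105
33^52 ≡ 1
So ord_106(33) = 52.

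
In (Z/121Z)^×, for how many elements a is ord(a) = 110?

40

φ(121) = φ(11^2) = 11·(11−1) = 110 = 2 · 5 · 11.
In a cyclic group of order 110, there are φ(d) elements of order d for each divisor d of 110, and zero for non-divisors.
110 = 2 · 5 · 11 divides 110, and φ(110) = 40.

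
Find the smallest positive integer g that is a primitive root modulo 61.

φ(61) = 61 − 1 = 60 = 2^2 · 3 · 5.
Test candidates g = 2, 3, … against the prime factors q ∈ {2, 3, 5} of φ(61): g is a generator iff g^(60/q) ≢ 1 for every such q.
g = 2: 2^30 ≡ 60; 2^20 ≡ 47; 2^12 ≡ 9 — none is 1, so 2 is a primitive root.
The smallest primitive root modulo 61 is 2.

2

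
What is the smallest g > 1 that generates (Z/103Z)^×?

5

φ(103) = 103 − 1 = 102 = 2 · 3 · 17.
Test candidates g = 2, 3, … against the prime factors q ∈ {2, 3, 17} of φ(103): g is a generator iff g^(102/q) ≢ 1 for every such q.
g = 2: 2^51 ≡ 1 — hits 1, so not a primitive root.
g = 3: 3^51 ≡ 102; 3^34 ≡ 1 — hits 1, so not a primitive root.
g = 4: 4^51 ≡ 1 — hits 1, so not a primitive root.
g = 5: 5^51 ≡ 102; 5^34 ≡ 56; 5^6 ≡ 72 — none is 1, so 5 is a primitive root.
So 5 is the smallest generator of (Z/103Z)^×.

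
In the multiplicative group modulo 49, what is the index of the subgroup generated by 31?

Since 31 ∈ (Z/49Z)^×, its order divides φ(49) = φ(7^2) = 7·(7−1) = 42 = 2 · 3 · 7.
Divisors of 42: 1, 2, 3, 6, 7, 14, 21, 42.
Evaluate successive powers at the divisors of 42:
31^1 ≡ 31 (mod 49)
31^2 ≡ 30 (mod 49)
31^3 ≡ 48 (mod 49)
31^6 ≡ 1 (mod 49) ✓
So ord_49(31) = 6, hence |⟨31⟩| = 6.
The index is φ(49) / ord(31) = 42 / 6 = 7.

7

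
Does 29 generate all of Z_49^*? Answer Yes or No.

No

φ(49) = φ(7^2) = 7·(7−1) = 42 = 2 · 3 · 7.
An element g generates (Z/49Z)^× iff g^(42/q) ≢ 1 (mod 49) for each prime q ∈ {2, 3, 7}.
29^21 ≡ 1 (mod 49)  [q = 2: ≡ 1 ✗]
29^14 ≡ 1 (mod 49)  [q = 3: ≡ 1 ✗]
29^6 ≡ 22 (mod 49)  [q = 7: ≢ 1 ✓]
The check at q = 2 fails, so 29 generates a proper subgroup.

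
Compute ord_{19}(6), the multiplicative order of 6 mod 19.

9

ord(6) | φ(19) = 19 − 1 = 18 = 2 · 3^2.
Divisors of 18: 1, 2, 3, 6, 9, 18.
Evaluate successive powers at the divisors of 18:
6^1 ≡ 6
6^2 ≡ 17
6^3 ≡ 7
6^6 ≡ 11
6^9 ≡ 1
Therefore the multiplicative order of 6 modulo 19 is 9.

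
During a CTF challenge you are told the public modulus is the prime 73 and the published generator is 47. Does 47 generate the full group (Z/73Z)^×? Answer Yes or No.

Yes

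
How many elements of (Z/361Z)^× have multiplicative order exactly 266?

φ(361) = φ(19^2) = 19·(19−1) = 342 = 2 · 3^2 · 19.
Since (Z/361Z)^× is cyclic of order 342, the number of elements of order d is φ(d) when d | 342 and 0 otherwise.
266 does not divide 342, so no element of (Z/361Z)^× has order 266.

0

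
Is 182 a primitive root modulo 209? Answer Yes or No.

No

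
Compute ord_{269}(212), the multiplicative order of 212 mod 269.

Since 212 ∈ (Z/269Z)^×, its order divides φ(269) = 269 − 1 = 268 = 2^2 · 67.
Divisors of 268: 1, 2, 4, 67, 134, 268.
Test each divisor d:
212^1 ≡ 212 (mod 269)
212^2 ≡ 21 (mod 269)
212^4 ≡ 172 (mod 269)
212^67 ≡ 268 (mod 269)
212^134 ≡ 1 (mod 269) ✓
Therefore the multiplicative order of 212 modulo 269 is 134.

134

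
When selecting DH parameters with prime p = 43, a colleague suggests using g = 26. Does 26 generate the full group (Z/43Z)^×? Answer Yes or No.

Yes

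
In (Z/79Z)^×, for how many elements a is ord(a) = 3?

2

φ(79) = 79 − 1 = 78 = 2 · 3 · 13.
In a cyclic group of order 78, there are φ(d) elements of order d for each divisor d of 78, and zero for non-divisors.
3 | 78, and φ(3) = 3 − 1 = 2.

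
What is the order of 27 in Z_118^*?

29

The order of 27 must divide φ(118) = φ(2)·φ(59) = 1·58 = 58 = 2 · 29.
Divisors of 58: 1, 2, 29, 58.
Compute 27^d (mod 118) for the divisors d until we hit 1:
27^1 ≡ 27 (mod 118)
27^2 ≡ 21 (mod 118)
27^29 ≡ 1 (mod 118) ✓
Therefore the multiplicative order of 27 modulo 118 is 29.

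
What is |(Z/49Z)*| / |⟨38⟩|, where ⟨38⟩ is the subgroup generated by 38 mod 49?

1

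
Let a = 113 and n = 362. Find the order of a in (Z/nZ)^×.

60

ord(113) | φ(362) = φ(2)·φ(181) = 1·180 = 180 = 2^2 · 3^2 · 5.
Divisors of 180: 1, 2, 3, 4, 5, 6, 9, 10, 12, 15, 18, 20, 30, 36, 45, 60, 90, 180.
Test each divisor d:
113^1 ≡ 113 (mod 362)
113^2 ≡ 99 (mod 362)
113^3 ≡ 327 (mod 362)
113^4 ≡ 27 (mod 362)
113^5 ≡ 155 (mod 362)
113^6 ≡ 139 (mod 362)
113^9 ≡ 203 (mod 362)
113^10 ≡ 133 (mod 362)
113^12 ≡ 135 (mod 362)
113^15 ≡ 343 (mod 362)
113^18 ≡ 303 (mod 362)
113^20 ≡ 313 (mod 362)
113^30 ≡ 361 (mod 362)
113^36 ≡ 223 (mod 362)
113^45 ≡ 19 (mod 362)
113^60 ≡ 1 (mod 362) ✓
Therefore the multiplicative order of 113 modulo 362 is 60.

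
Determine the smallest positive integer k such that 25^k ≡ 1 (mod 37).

18

The order of 25 must divide φ(37) = 37 − 1 = 36 = 2^2 · 3^2.
Divisors of 36: 1, 2, 3, 4, 6, 9, 12, 18, 36.
Check 25^d mod 37 for each divisor in increasing order:
25^1 ≡ 25 (mod 37)
25^2 ≡ 33 (mod 37)
25^3 ≡ 11 (mod 37)
25^4 ≡ 16 (mod 37)
25^6 ≡ 10 (mod 37)
25^9 ≡ 36 (mod 37)
25^12 ≡ 26 (mod 37)
25^18 ≡ 1 (mod 37) ✓
So ord_37(25) = 18.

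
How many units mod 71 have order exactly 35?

φ(71) = 71 − 1 = 70 = 2 · 5 · 7.
In a cyclic group of order 70, there are φ(d) elements of order d for each divisor d of 70, and zero for non-divisors.
35 = 5 · 7 divides 70, and φ(35) = 24.

24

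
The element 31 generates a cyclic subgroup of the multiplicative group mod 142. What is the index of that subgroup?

Since 31 ∈ (Z/142Z)^×, its order divides φ(142) = φ(2)·φ(71) = 1·70 = 70 = 2 · 5 · 7.
Divisors of 70: 1, 2, 5, 7, 10, 14, 35, 70.
Test each divisor d:
31^1 ≡ 31 (mod 142)
31^2 ≡ 109 (mod 142)
31^5 ≡ 105 (mod 142)
31^7 ≡ 85 (mod 142)
31^10 ≡ 91 (mod 142)
31^14 ≡ 125 (mod 142)
31^35 ≡ 141 (mod 142)
31^70 ≡ 1 (mod 142) ✓
Thus |⟨31⟩| = ord(31) = 70.
[(Z/142Z)^× : ⟨31⟩] = 70/70 = 1.

1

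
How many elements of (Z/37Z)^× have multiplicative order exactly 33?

0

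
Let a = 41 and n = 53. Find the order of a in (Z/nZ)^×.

By Lagrange's theorem, ord_53(41) divides φ(53) = 53 − 1 = 52 = 2^2 · 13.
Divisors of 52: 1, 2, 4, 13, 26, 52.
Compute 41^d (mod 53) for the divisors d until we hit 1:
41^1 ≡ 41 (mod 53)
41^2 ≡ 38 (mod 53)
41^4 ≡ 13 (mod 53)
41^13 ≡ 30 (mod 53)
41^26 ≡ 52 (mod 53)
41^52 ≡ 1 (mod 53) ✓
Therefore the multiplicative order of 41 modulo 53 is 52.

52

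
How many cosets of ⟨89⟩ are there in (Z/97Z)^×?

6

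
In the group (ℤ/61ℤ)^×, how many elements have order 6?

φ(61) = 61 − 1 = 60 = 2^2 · 3 · 5.
Since (Z/61Z)^× is cyclic of order 60, the number of elements of order d is φ(d) when d | 60 and 0 otherwise.
6 = 2 · 3 divides 60, and φ(6) = 2.

2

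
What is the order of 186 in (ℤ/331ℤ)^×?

The order of 186 must divide φ(331) = 331 − 1 = 330 = 2 · 3 · 5 · 11.
Divisors of 330: 1, 2, 3, 5, 6, 10, 11, 15, 22, 30, 33, 55, 66, 110, 165, 330.
Check 186^d mod 331 for each divisor in increasing order:
186^1 ≡ 186 (mod 331)
186^2 ≡ 172 (mod 331)
186^3 ≡ 216 (mod 331)
186^5 ≡ 80 (mod 331)
186^6 ≡ 316 (mod 331)
186^10 ≡ 111 (mod 331)
186^11 ≡ 124 (mod 331)
186^15 ≡ 274 (mod 331)
186^22 ≡ 150 (mod 331)
186^30 ≡ 270 (mod 331)
186^33 ≡ 64 (mod 331)
186^55 ≡ 1 (mod 331) ✓
Therefore the multiplicative order of 186 modulo 331 is 55.

55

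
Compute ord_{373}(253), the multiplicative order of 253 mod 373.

93

The order of 253 must divide φ(373) = 373 − 1 = 372 = 2^2 · 3 · 31.
Divisors of 372: 1, 2, 3, 4, 6, 12, 31, 62, 93, 124, 186, 372.
Test each divisor d:
253^1 ≡ 253 (mod 373)
253^2 ≡ 226 (mod 373)
253^3 ≡ 109 (mod 373)
253^4 ≡ 348 (mod 373)
253^6 ≡ 318 (mod 373)
253^12 ≡ 41 (mod 373)
253^31 ≡ 88 (mod 373)
253^62 ≡ 284 (mod 373)
253^93 ≡ 1 (mod 373) ✓
Hence ord(253) = 93.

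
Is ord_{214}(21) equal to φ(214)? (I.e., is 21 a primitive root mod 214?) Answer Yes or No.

Yes

φ(214) = φ(2)·φ(107) = 1·106 = 106 = 2 · 53.
Test 21^(106/q) mod 214 for each prime factor q of 106:
21^53 ≡ 213 (mod 214)  [q = 2: ≢ 1 ✓]
21^2 ≡ 13 (mod 214)  [q = 53: ≢ 1 ✓]
All checks pass, so 21 has order 106 and is a primitive root modulo 214.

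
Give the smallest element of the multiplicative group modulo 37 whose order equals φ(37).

2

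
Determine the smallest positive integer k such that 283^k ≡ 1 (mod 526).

262

Since 283 ∈ (Z/526Z)^×, its order divides φ(526) = φ(2)·φ(263) = 1·262 = 262 = 2 · 131.
Divisors of 262: 1, 2, 131, 262.
Test each divisor d:
283^1 ≡ 283 (mod 526)
283^2 ≡ 137 (mod 526)
283^131 ≡ 525 (mod 526)
283^262 ≡ 1 (mod 526) ✓
So ord_526(283) = 262.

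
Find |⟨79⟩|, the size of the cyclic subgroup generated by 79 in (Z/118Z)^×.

29

ord(79) | φ(118) = φ(2)·φ(59) = 1·58 = 58 = 2 · 29.
Divisors of 58: 1, 2, 29, 58.
Evaluate successive powers at the divisors of 58:
79^1 ≡ 79
79^2 ≡ 105
79^29 ≡ 1
So ord_118(79) = 29.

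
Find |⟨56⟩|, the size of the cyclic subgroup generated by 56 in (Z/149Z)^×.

148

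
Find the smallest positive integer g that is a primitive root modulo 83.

φ(83) = 83 − 1 = 82 = 2 · 41.
g is a primitive root iff g^(82/q) ≢ 1 (mod 83) for each prime q ∈ {2, 41}.
g = 2: 2^41 ≡ 82; 2^2 ≡ 4 — none is 1, so 2 is a primitive root.
The smallest primitive root modulo 83 is 2.

2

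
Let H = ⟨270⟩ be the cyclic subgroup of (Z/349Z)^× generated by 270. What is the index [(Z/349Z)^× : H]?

3

By Lagrange's theorem, ord_349(270) divides φ(349) = 349 − 1 = 348 = 2^2 · 3 · 29.
Divisors of 348: 1, 2, 3, 4, 6, 12, 29, 58, 87, 116, 174, 348.
Check 270^d mod 349 for each divisor in increasing order:
270^1 ≡ 270 (mod 349)
270^2 ≡ 308 (mod 349)
270^3 ≡ 98 (mod 349)
270^4 ≡ 285 (mod 349)
270^6 ≡ 181 (mod 349)
270^12 ≡ 304 (mod 349)
270^29 ≡ 136 (mod 349)
270^58 ≡ 348 (mod 349)
270^87 ≡ 213 (mod 349)
270^116 ≡ 1 (mod 349) ✓
Thus |⟨270⟩| = ord(270) = 116.
[(Z/349Z)^× : ⟨270⟩] = 348/116 = 3.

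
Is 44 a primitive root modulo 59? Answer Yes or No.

Yes

φ(59) = 59 − 1 = 58 = 2 · 29.
It suffices to check that the order of 44 is not a proper divisor of 58: compute 44^(58/q) for q ∈ {2, 29}.
44^29 ≡ 58 (mod 59)  [q = 2: ≢ 1 ✓]
44^2 ≡ 48 (mod 59)  [q = 29: ≢ 1 ✓]
All checks pass, so 44 has order 58 and is a primitive root modulo 59.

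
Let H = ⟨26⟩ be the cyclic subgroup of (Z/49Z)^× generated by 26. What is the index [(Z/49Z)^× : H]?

1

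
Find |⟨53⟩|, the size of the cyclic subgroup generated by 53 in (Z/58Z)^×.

7

The order of 53 must divide φ(58) = φ(2)·φ(29) = 1·28 = 28 = 2^2 · 7.
Divisors of 28: 1, 2, 4, 7, 14, 28.
Check 53^d mod 58 for each divisor in increasing order:
53^1 ≡ 53
53^2 ≡ 25
53^4 ≡ 45
53^7 ≡ 1
Hence ord(53) = 7.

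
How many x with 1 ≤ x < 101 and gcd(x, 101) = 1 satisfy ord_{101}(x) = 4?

2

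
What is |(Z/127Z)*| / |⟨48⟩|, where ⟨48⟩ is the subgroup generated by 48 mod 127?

1

ord(48) | φ(127) = 127 − 1 = 126 = 2 · 3^2 · 7.
Divisors of 126: 1, 2, 3, 6, 7, 9, 14, 18, 21, 42, 63, 126.
Test each divisor d:
48^1 ≡ 48 (mod 127)
48^2 ≡ 18 (mod 127)
48^3 ≡ 102 (mod 127)
48^6 ≡ 117 (mod 127)
48^7 ≡ 28 (mod 127)
48^9 ≡ 123 (mod 127)
48^14 ≡ 22 (mod 127)
48^18 ≡ 16 (mod 127)
48^21 ≡ 108 (mod 127)
48^42 ≡ 107 (mod 127)
48^63 ≡ 126 (mod 127)
48^126 ≡ 1 (mod 127) ✓
So ord_127(48) = 126, hence |⟨48⟩| = 126.
The index is φ(127) / ord(48) = 126 / 126 = 1.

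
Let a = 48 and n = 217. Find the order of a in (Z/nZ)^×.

The order of 48 must divide φ(217) = φ(7·31) = (7−1)·(31−1) = 6·30 = 180 = 2^2 · 3^2 · 5.
Divisors of 180: 1, 2, 3, 4, 5, 6, 9, 10, 12, 15, 18, 20, 30, 36, 45, 60, 90, 180.
Check 48^d mod 217 for each divisor in increasing order:
48^1 ≡ 48
48^2 ≡ 134
48^3 ≡ 139
48^4 ≡ 162
48^5 ≡ 181
48^6 ≡ 8
48^9 ≡ 27
48^10 ≡ 211
48^12 ≡ 64
48^15 ≡ 216
48^18 ≡ 78
48^20 ≡ 36
48^30 ≡ 1
Therefore the multiplicative order of 48 modulo 217 is 30.

30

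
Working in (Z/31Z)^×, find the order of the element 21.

30

The order of 21 must divide φ(31) = 31 − 1 = 30 = 2 · 3 · 5.
Divisors of 30: 1, 2, 3, 5, 6, 10, 15, 30.
Check 21^d mod 31 for each divisor in increasing order:
21^1 ≡ 21
21^2 ≡ 7
21^3 ≡ 23
21^5 ≡ 6
21^6 ≡ 2
21^10 ≡ 5
21^15 ≡ 30
21^30 ≡ 1
So ord_31(21) = 30.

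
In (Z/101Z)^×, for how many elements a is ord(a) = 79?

0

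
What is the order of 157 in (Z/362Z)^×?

180

By Lagrange's theorem, ord_362(157) divides φ(362) = φ(2)·φ(181) = 1·180 = 180 = 2^2 · 3^2 · 5.
Divisors of 180: 1, 2, 3, 4, 5, 6, 9, 10, 12, 15, 18, 20, 30, 36, 45, 60, 90, 180.
Check 157^d mod 362 for each divisor in increasing order:
157^1 ≡ 157
157^2 ≡ 33
157^3 ≡ 113
157^4 ≡ 3
157^5 ≡ 109
157^6 ≡ 99
157^9 ≡ 327
157^10 ≡ 297
157^12 ≡ 27
157^15 ≡ 155
157^18 ≡ 139
157^20 ≡ 243
157^30 ≡ 133
157^36 ≡ 135
157^45 ≡ 343
157^60 ≡ 313
157^90 ≡ 361
157^180 ≡ 1
Therefore the multiplicative order of 157 modulo 362 is 180.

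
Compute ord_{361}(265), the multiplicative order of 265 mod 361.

38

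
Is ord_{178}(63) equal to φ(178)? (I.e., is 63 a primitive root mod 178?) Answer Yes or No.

Yes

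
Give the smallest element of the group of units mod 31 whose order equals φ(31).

3

φ(31) = 31 − 1 = 30 = 2 · 3 · 5.
Test candidates g = 2, 3, … against the prime factors q ∈ {2, 3, 5} of φ(31): g is a generator iff g^(30/q) ≢ 1 for every such q.
g = 2: 2^15 ≡ 1 — hits 1, so not a primitive root.
g = 3: 3^15 ≡ 30; 3^10 ≡ 25; 3^6 ≡ 16 — none is 1, so 3 is a primitive root.
Hence the least primitive root of 31 is 3.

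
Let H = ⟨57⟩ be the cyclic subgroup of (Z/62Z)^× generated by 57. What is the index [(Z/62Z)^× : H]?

5

Since 57 ∈ (Z/62Z)^×, its order divides φ(62) = φ(2)·φ(31) = 1·30 = 30 = 2 · 3 · 5.
Divisors of 30: 1, 2, 3, 5, 6, 10, 15, 30.
Compute 57^d (mod 62) for the divisors d until we hit 1:
57^1 ≡ 57 (mod 62)
57^2 ≡ 25 (mod 62)
57^3 ≡ 61 (mod 62)
57^5 ≡ 37 (mod 62)
57^6 ≡ 1 (mod 62) ✓
Thus |⟨57⟩| = ord(57) = 6.
[(Z/62Z)^× : ⟨57⟩] = 30/6 = 5.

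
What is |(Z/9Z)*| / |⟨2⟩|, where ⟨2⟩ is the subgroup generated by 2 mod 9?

1

ord(2) | φ(9) = φ(3^2) = 3·(3−1) = 6 = 2 · 3.
Divisors of 6: 1, 2, 3, 6.
Check 2^d mod 9 for each divisor in increasing order:
2^1 ≡ 2
2^2 ≡ 4
2^3 ≡ 8
2^6 ≡ 1
So ord_9(2) = 6, hence |⟨2⟩| = 6.
The index is φ(9) / ord(2) = 6 / 6 = 1.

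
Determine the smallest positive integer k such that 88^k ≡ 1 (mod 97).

The order of 88 must divide φ(97) = 97 − 1 = 96 = 2^5 · 3.
Divisors of 96: 1, 2, 3, 4, 6, 8, 12, 16, 24, 32, 48, 96.
Check 88^d mod 97 for each divisor in increasing order:
88^1 ≡ 88 (mod 97)
88^2 ≡ 81 (mod 97)
88^3 ≡ 47 (mod 97)
88^4 ≡ 62 (mod 97)
88^6 ≡ 75 (mod 97)
88^8 ≡ 61 (mod 97)
88^12 ≡ 96 (mod 97)
88^16 ≡ 35 (mod 97)
88^24 ≡ 1 (mod 97) ✓
The smallest such exponent is 24, so the order of 88 is 24.

24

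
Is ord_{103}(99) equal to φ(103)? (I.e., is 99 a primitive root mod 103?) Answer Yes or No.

φ(103) = 103 − 1 = 102 = 2 · 3 · 17.
An element g generates (Z/103Z)^× iff g^(102/q) ≢ 1 (mod 103) for each prime q ∈ {2, 3, 17}.
99^51 ≡ 102 (mod 103)  [q = 2: ≢ 1 ✓]
99^34 ≡ 56 (mod 103)  [q = 3: ≢ 1 ✓]
99^6 ≡ 79 (mod 103)  [q = 17: ≢ 1 ✓]
All checks pass, so 99 has order 102 and is a primitive root modulo 103.

Yes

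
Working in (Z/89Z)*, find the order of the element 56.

ord(56) | φ(89) = 89 − 1 = 88 = 2^3 · 11.
Divisors of 88: 1, 2, 4, 8, 11, 22, 44, 88.
Test each divisor d:
56^1 ≡ 56 (mod 89)
56^2 ≡ 21 (mod 89)
56^4 ≡ 85 (mod 89)
56^8 ≡ 16 (mod 89)
56^11 ≡ 37 (mod 89)
56^22 ≡ 34 (mod 89)
56^44 ≡ 88 (mod 89)
56^88 ≡ 1 (mod 89) ✓
Therefore the multiplicative order of 56 modulo 89 is 88.

88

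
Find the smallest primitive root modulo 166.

5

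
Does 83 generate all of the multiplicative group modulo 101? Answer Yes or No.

Yes

φ(101) = 101 − 1 = 100 = 2^2 · 5^2.
It suffices to check that the order of 83 is not a proper divisor of 100: compute 83^(100/q) for q ∈ {2, 5}.
83^50 ≡ 100 (mod 101)  [q = 2: ≢ 1 ✓]
83^20 ≡ 84 (mod 101)  [q = 5: ≢ 1 ✓]
Every test exponent gives a nontrivial residue, hence 83 generates the full group.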